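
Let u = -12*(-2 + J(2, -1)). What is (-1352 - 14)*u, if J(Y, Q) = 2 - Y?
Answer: -32784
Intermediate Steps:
u = 24 (u = -12*(-2 + (2 - 1*2)) = -12*(-2 + (2 - 2)) = -12*(-2 + 0) = -12*(-2) = 24)
(-1352 - 14)*u = (-1352 - 14)*24 = -1366*24 = -32784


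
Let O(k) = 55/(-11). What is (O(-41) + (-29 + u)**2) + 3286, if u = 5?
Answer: 3857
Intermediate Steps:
O(k) = -5 (O(k) = 55*(-1/11) = -5)
(O(-41) + (-29 + u)**2) + 3286 = (-5 + (-29 + 5)**2) + 3286 = (-5 + (-24)**2) + 3286 = (-5 + 576) + 3286 = 571 + 3286 = 3857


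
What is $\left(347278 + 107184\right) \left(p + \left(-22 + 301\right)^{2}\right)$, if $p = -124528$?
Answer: $-21217467394$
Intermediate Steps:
$\left(347278 + 107184\right) \left(p + \left(-22 + 301\right)^{2}\right) = \left(347278 + 107184\right) \left(-124528 + \left(-22 + 301\right)^{2}\right) = 454462 \left(-124528 + 279^{2}\right) = 454462 \left(-124528 + 77841\right) = 454462 \left(-46687\right) = -21217467394$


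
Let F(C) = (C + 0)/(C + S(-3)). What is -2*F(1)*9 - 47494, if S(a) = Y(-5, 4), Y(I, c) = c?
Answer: -237488/5 ≈ -47498.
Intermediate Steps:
S(a) = 4
F(C) = C/(4 + C) (F(C) = (C + 0)/(C + 4) = C/(4 + C))
-2*F(1)*9 - 47494 = -2/(4 + 1)*9 - 47494 = -2/5*9 - 47494 = -2*⅕*9 - 47494 = -⅖*9 - 47494 = -18/5 - 47494 = -237488/5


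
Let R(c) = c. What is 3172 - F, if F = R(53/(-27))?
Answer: 85697/27 ≈ 3174.0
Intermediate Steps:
F = -53/27 (F = 53/(-27) = 53*(-1/27) = -53/27 ≈ -1.9630)
3172 - F = 3172 - 1*(-53/27) = 3172 + 53/27 = 85697/27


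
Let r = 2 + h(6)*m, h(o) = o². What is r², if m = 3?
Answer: 12100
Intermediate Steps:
r = 110 (r = 2 + 6²*3 = 2 + 36*3 = 2 + 108 = 110)
r² = 110² = 12100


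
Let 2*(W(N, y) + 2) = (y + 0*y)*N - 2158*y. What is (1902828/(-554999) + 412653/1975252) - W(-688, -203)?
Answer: -316677700271310825/1096262884748 ≈ -2.8887e+5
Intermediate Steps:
W(N, y) = -2 - 1079*y + N*y/2 (W(N, y) = -2 + ((y + 0*y)*N - 2158*y)/2 = -2 + ((y + 0)*N - 2158*y)/2 = -2 + (y*N - 2158*y)/2 = -2 + (N*y - 2158*y)/2 = -2 + (-2158*y + N*y)/2 = -2 + (-1079*y + N*y/2) = -2 - 1079*y + N*y/2)
(1902828/(-554999) + 412653/1975252) - W(-688, -203) = (1902828/(-554999) + 412653/1975252) - (-2 - 1079*(-203) + (½)*(-688)*(-203)) = (1902828*(-1/554999) + 412653*(1/1975252)) - (-2 + 219037 + 69832) = (-1902828/554999 + 412653/1975252) - 1*288867 = -3529542810309/1096262884748 - 288867 = -316677700271310825/1096262884748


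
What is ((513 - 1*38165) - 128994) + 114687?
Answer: -51959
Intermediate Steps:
((513 - 1*38165) - 128994) + 114687 = ((513 - 38165) - 128994) + 114687 = (-37652 - 128994) + 114687 = -166646 + 114687 = -51959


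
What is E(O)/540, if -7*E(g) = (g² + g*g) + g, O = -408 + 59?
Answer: -243253/3780 ≈ -64.353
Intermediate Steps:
O = -349
E(g) = -2*g²/7 - g/7 (E(g) = -((g² + g*g) + g)/7 = -((g² + g²) + g)/7 = -(2*g² + g)/7 = -(g + 2*g²)/7 = -2*g²/7 - g/7)
E(O)/540 = -⅐*(-349)*(1 + 2*(-349))/540 = -⅐*(-349)*(1 - 698)*(1/540) = -⅐*(-349)*(-697)*(1/540) = -243253/7*1/540 = -243253/3780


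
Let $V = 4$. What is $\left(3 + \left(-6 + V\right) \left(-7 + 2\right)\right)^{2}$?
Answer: $169$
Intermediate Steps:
$\left(3 + \left(-6 + V\right) \left(-7 + 2\right)\right)^{2} = \left(3 + \left(-6 + 4\right) \left(-7 + 2\right)\right)^{2} = \left(3 - -10\right)^{2} = \left(3 + 10\right)^{2} = 13^{2} = 169$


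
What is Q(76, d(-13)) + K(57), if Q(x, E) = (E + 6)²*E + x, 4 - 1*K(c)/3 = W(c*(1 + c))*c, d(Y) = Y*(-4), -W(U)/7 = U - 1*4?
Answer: 4127510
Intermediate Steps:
W(U) = 28 - 7*U (W(U) = -7*(U - 1*4) = -7*(U - 4) = -7*(-4 + U) = 28 - 7*U)
d(Y) = -4*Y
K(c) = 12 - 3*c*(28 - 7*c*(1 + c)) (K(c) = 12 - 3*(28 - 7*c*(1 + c))*c = 12 - 3*c*(28 - 7*c*(1 + c)))
Q(x, E) = x + E*(6 + E)² (Q(x, E) = (6 + E)²*E + x = E*(6 + E)² + x = x + E*(6 + E)²)
Q(76, d(-13)) + K(57) = (76 + (-4*(-13))*(6 - 4*(-13))²) + (12 + 21*57*(-4 + 57*(1 + 57))) = (76 + 52*(6 + 52)²) + (12 + 21*57*(-4 + 57*58)) = (76 + 52*58²) + (12 + 21*57*(-4 + 3306)) = (76 + 52*3364) + (12 + 21*57*3302) = (76 + 174928) + (12 + 3952494) = 175004 + 3952506 = 4127510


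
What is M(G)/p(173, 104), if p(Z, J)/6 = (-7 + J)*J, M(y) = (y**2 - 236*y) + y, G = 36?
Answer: -597/5044 ≈ -0.11836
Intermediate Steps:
M(y) = y**2 - 235*y
p(Z, J) = 6*J*(-7 + J) (p(Z, J) = 6*((-7 + J)*J) = 6*(J*(-7 + J)) = 6*J*(-7 + J))
M(G)/p(173, 104) = (36*(-235 + 36))/((6*104*(-7 + 104))) = (36*(-199))/((6*104*97)) = -7164/60528 = -7164*1/60528 = -597/5044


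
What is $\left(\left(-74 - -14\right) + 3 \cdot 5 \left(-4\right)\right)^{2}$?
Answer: $14400$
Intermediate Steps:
$\left(\left(-74 - -14\right) + 3 \cdot 5 \left(-4\right)\right)^{2} = \left(\left(-74 + 14\right) + 15 \left(-4\right)\right)^{2} = \left(-60 - 60\right)^{2} = \left(-120\right)^{2} = 14400$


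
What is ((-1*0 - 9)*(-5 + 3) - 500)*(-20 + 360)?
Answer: -163880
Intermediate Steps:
((-1*0 - 9)*(-5 + 3) - 500)*(-20 + 360) = ((0 - 9)*(-2) - 500)*340 = (-9*(-2) - 500)*340 = (18 - 500)*340 = -482*340 = -163880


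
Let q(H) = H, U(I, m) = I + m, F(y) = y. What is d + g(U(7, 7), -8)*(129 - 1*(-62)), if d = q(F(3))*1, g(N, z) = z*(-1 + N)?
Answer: -19861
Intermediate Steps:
d = 3 (d = 3*1 = 3)
d + g(U(7, 7), -8)*(129 - 1*(-62)) = 3 + (-8*(-1 + (7 + 7)))*(129 - 1*(-62)) = 3 + (-8*(-1 + 14))*(129 + 62) = 3 - 8*13*191 = 3 - 104*191 = 3 - 19864 = -19861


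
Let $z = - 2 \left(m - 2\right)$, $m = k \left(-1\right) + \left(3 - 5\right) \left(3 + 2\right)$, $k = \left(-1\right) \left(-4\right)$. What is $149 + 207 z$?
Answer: $6773$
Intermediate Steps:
$k = 4$
$m = -14$ ($m = 4 \left(-1\right) + \left(3 - 5\right) \left(3 + 2\right) = -4 - 10 = -14$)
$z = 32$ ($z = - 2 \left(-14 - 2\right) = \left(-2\right) \left(-16\right) = 32$)
$149 + 207 z = 149 + 207 \cdot 32 = 149 + 6624 = 6773$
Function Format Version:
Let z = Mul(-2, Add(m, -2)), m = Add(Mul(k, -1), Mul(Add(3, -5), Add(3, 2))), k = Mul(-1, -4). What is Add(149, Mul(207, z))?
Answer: 6773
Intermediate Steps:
k = 4
m = -14 (m = Add(Mul(4, -1), Mul(Add(3, -5), Add(3, 2))) = Add(-4, Mul(-2, 5)) = Add(-4, -10) = -14)
z = 32 (z = Mul(-2, Add(-14, -2)) = Mul(-2, -16) = 32)
Add(149, Mul(207, z)) = Add(149, Mul(207, 32)) = Add(149, 6624) = 6773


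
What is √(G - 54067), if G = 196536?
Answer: √142469 ≈ 377.45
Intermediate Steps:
√(G - 54067) = √(196536 - 54067) = √142469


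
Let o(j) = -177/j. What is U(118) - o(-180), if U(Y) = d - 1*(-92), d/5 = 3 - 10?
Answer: 3361/60 ≈ 56.017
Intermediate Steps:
d = -35 (d = 5*(3 - 10) = 5*(-7) = -35)
U(Y) = 57 (U(Y) = -35 - 1*(-92) = -35 + 92 = 57)
U(118) - o(-180) = 57 - (-177)/(-180) = 57 - (-177)*(-1)/180 = 57 - 1*59/60 = 57 - 59/60 = 3361/60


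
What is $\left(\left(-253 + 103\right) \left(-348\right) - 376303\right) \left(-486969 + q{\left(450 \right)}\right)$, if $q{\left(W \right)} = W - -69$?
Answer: $157659904350$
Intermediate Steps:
$q{\left(W \right)} = 69 + W$ ($q{\left(W \right)} = W + 69 = 69 + W$)
$\left(\left(-253 + 103\right) \left(-348\right) - 376303\right) \left(-486969 + q{\left(450 \right)}\right) = \left(\left(-253 + 103\right) \left(-348\right) - 376303\right) \left(-486969 + \left(69 + 450\right)\right) = \left(\left(-150\right) \left(-348\right) - 376303\right) \left(-486969 + 519\right) = \left(52200 - 376303\right) \left(-486450\right) = \left(-324103\right) \left(-486450\right) = 157659904350$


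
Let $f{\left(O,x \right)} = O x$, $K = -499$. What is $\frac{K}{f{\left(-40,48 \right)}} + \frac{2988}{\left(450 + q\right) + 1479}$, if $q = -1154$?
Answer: $\frac{1224737}{297600} \approx 4.1154$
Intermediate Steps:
$\frac{K}{f{\left(-40,48 \right)}} + \frac{2988}{\left(450 + q\right) + 1479} = - \frac{499}{\left(-40\right) 48} + \frac{2988}{\left(450 - 1154\right) + 1479} = - \frac{499}{-1920} + \frac{2988}{-704 + 1479} = \left(-499\right) \left(- \frac{1}{1920}\right) + \frac{2988}{775} = \frac{499}{1920} + 2988 \cdot \frac{1}{775} = \frac{499}{1920} + \frac{2988}{775} = \frac{1224737}{297600}$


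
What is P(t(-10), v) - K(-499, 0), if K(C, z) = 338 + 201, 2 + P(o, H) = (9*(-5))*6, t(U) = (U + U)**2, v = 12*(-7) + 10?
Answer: -811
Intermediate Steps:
v = -74 (v = -84 + 10 = -74)
t(U) = 4*U**2 (t(U) = (2*U)**2 = 4*U**2)
P(o, H) = -272 (P(o, H) = -2 + (9*(-5))*6 = -2 - 45*6 = -2 - 270 = -272)
K(C, z) = 539
P(t(-10), v) - K(-499, 0) = -272 - 1*539 = -272 - 539 = -811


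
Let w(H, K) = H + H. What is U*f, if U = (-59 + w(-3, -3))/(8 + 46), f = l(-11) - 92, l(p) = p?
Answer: 6695/54 ≈ 123.98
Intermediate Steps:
w(H, K) = 2*H
f = -103 (f = -11 - 92 = -103)
U = -65/54 (U = (-59 + 2*(-3))/(8 + 46) = (-59 - 6)/54 = -65*1/54 = -65/54 ≈ -1.2037)
U*f = -65/54*(-103) = 6695/54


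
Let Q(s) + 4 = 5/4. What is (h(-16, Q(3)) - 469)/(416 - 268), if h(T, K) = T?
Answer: -485/148 ≈ -3.2770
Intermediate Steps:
Q(s) = -11/4 (Q(s) = -4 + 5/4 = -11/4)
(h(-16, Q(3)) - 469)/(416 - 268) = (-16 - 469)/(416 - 268) = -485/148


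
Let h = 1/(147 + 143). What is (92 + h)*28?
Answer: 373534/145 ≈ 2576.1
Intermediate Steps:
h = 1/290 ≈ 0.0034483
(92 + h)*28 = (92 + 1/290)*28 = (26681/290)*28 = 373534/145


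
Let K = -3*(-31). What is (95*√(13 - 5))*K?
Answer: 17670*√2 ≈ 24989.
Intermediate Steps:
K = 93
(95*√(13 - 5))*K = (95*√(13 - 5))*93 = (95*√8)*93 = (95*(2*√2))*93 = (190*√2)*93 = 17670*√2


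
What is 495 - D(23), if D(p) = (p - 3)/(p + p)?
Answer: 11375/23 ≈ 494.57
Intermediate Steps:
D(p) = (-3 + p)/(2*p) (D(p) = (-3 + p)/((2*p)) = (-3 + p)*(1/(2*p)) = (-3 + p)/(2*p))
495 - D(23) = 495 - (-3 + 23)/(2*23) = 495 - 20/(2*23) = 495 - 1*10/23 = 495 - 10/23 = 11375/23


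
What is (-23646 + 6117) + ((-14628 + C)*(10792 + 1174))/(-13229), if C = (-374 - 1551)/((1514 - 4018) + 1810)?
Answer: -19739332346/4590463 ≈ -4300.1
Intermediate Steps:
C = 1925/694 (C = -1925/(-2504 + 1810) = -1925/(-694) = -1925*(-1/694) = 1925/694 ≈ 2.7738)
(-23646 + 6117) + ((-14628 + C)*(10792 + 1174))/(-13229) = (-23646 + 6117) + ((-14628 + 1925/694)*(10792 + 1174))/(-13229) = -17529 - 10149907/694*11966*(-1/13229) = -17529 - 60726893581/347*(-1/13229) = -17529 + 60726893581/4590463 = -19739332346/4590463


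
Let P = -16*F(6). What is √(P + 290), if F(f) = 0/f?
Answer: √290 ≈ 17.029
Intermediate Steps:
F(f) = 0
P = 0 (P = -16*0 = 0)
√(P + 290) = √(0 + 290) = √290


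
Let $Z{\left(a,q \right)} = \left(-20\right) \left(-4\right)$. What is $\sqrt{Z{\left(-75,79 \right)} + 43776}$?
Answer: $4 \sqrt{2741} \approx 209.42$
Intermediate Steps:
$Z{\left(a,q \right)} = 80$
$\sqrt{Z{\left(-75,79 \right)} + 43776} = \sqrt{80 + 43776} = \sqrt{43856} = 4 \sqrt{2741}$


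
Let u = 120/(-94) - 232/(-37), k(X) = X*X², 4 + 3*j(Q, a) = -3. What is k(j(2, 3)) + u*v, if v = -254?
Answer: -60151349/46953 ≈ -1281.1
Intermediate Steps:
j(Q, a) = -7/3 (j(Q, a) = -4/3 + (⅓)*(-3) = -4/3 - 1 = -7/3)
k(X) = X³
u = 8684/1739 (u = 120*(-1/94) - 232*(-1/37) = -60/47 + 232/37 = 8684/1739 ≈ 4.9937)
k(j(2, 3)) + u*v = (-7/3)³ + (8684/1739)*(-254) = -343/27 - 2205736/1739 = -60151349/46953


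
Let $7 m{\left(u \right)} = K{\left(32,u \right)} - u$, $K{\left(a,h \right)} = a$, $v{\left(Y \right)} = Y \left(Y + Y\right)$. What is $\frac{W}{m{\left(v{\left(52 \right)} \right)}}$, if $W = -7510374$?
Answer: $\frac{1251729}{128} \approx 9779.1$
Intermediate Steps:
$v{\left(Y \right)} = 2 Y^{2}$ ($v{\left(Y \right)} = Y 2 Y = 2 Y^{2}$)
$m{\left(u \right)} = \frac{32}{7} - \frac{u}{7}$ ($m{\left(u \right)} = \frac{32 - u}{7} = \frac{32}{7} - \frac{u}{7}$)
$\frac{W}{m{\left(v{\left(52 \right)} \right)}} = - \frac{7510374}{\frac{32}{7} - \frac{2 \cdot 52^{2}}{7}} = - \frac{7510374}{\frac{32}{7} - \frac{2 \cdot 2704}{7}} = - \frac{7510374}{\frac{32}{7} - \frac{5408}{7}} = - \frac{7510374}{-768} = \left(-7510374\right) \left(- \frac{1}{768}\right) = \frac{1251729}{128}$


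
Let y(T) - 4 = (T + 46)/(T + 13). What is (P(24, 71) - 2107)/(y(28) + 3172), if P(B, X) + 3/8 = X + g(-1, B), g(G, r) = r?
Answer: -660059/1042320 ≈ -0.63326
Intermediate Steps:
y(T) = 4 + (46 + T)/(13 + T) (y(T) = 4 + (T + 46)/(T + 13) = 4 + (46 + T)/(13 + T))
P(B, X) = -3/8 + B + X (P(B, X) = -3/8 + (X + B) = -3/8 + (B + X) = -3/8 + B + X)
(P(24, 71) - 2107)/(y(28) + 3172) = ((-3/8 + 24 + 71) - 2107)/((98 + 5*28)/(13 + 28) + 3172) = (757/8 - 2107)/((98 + 140)/41 + 3172) = -16099/(8*((1/41)*238 + 3172)) = -16099/(8*(238/41 + 3172)) = -16099/(8*130290/41) = -16099/8*41/130290 = -660059/1042320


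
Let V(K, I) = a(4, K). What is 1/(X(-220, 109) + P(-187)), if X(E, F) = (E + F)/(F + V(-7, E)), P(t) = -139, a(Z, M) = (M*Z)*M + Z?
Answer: -103/14354 ≈ -0.0071757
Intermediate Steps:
a(Z, M) = Z + Z*M² (a(Z, M) = Z*M² + Z = Z + Z*M²)
V(K, I) = 4 + 4*K² (V(K, I) = 4*(1 + K²) = 4 + 4*K²)
X(E, F) = (E + F)/(200 + F) (X(E, F) = (E + F)/(F + (4 + 4*(-7)²)) = (E + F)/(F + (4 + 4*49)) = (E + F)/(F + (4 + 196)) = (E + F)/(F + 200) = (E + F)/(200 + F))
1/(X(-220, 109) + P(-187)) = 1/((-220 + 109)/(200 + 109) - 139) = 1/(-111/309 - 139) = 1/((1/309)*(-111) - 139) = 1/(-37/103 - 139) = 1/(-14354/103) = -103/14354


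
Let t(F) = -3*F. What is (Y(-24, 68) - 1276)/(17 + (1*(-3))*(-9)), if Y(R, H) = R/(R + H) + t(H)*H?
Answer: -83317/242 ≈ -344.29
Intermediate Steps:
Y(R, H) = -3*H² + R/(H + R) (Y(R, H) = R/(R + H) + (-3*H)*H = R/(H + R) - 3*H² = -3*H² + R/(H + R))
(Y(-24, 68) - 1276)/(17 + (1*(-3))*(-9)) = ((-24 - 3*68³ - 3*(-24)*68²)/(68 - 24) - 1276)/(17 + (1*(-3))*(-9)) = ((-24 - 3*314432 - 3*(-24)*4624)/44 - 1276)/(17 - 3*(-9)) = ((-24 - 943296 + 332928)/44 - 1276)/(17 + 27) = ((1/44)*(-610392) - 1276)/44 = (-152598/11 - 1276)*(1/44) = -166634/11*1/44 = -83317/242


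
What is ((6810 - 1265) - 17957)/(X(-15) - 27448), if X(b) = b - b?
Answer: 3103/6862 ≈ 0.45220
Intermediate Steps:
X(b) = 0
((6810 - 1265) - 17957)/(X(-15) - 27448) = ((6810 - 1265) - 17957)/(0 - 27448) = (5545 - 17957)/(-27448) = -12412*(-1/27448) = 3103/6862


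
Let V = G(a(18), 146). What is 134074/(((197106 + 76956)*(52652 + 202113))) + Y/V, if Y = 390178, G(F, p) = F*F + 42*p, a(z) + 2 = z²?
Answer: 972956823262033/273839552096460 ≈ 3.5530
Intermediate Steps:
a(z) = -2 + z²
G(F, p) = F² + 42*p
V = 109816 (V = (-2 + 18²)² + 42*146 = (-2 + 324)² + 6132 = 322² + 6132 = 103684 + 6132 = 109816)
134074/(((197106 + 76956)*(52652 + 202113))) + Y/V = 134074/(((197106 + 76956)*(52652 + 202113))) + 390178/109816 = 134074/((274062*254765)) + 390178*(1/109816) = 134074/69821405430 + 195089/54908 = 134074*(1/69821405430) + 195089/54908 = 67037/34910702715 + 195089/54908 = 972956823262033/273839552096460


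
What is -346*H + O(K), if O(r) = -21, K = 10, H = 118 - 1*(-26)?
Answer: -49845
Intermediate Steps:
H = 144 (H = 118 + 26 = 144)
-346*H + O(K) = -346*144 - 21 = -49824 - 21 = -49845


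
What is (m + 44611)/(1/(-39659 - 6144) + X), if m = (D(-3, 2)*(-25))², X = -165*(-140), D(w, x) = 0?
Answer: 2043317633/1058049299 ≈ 1.9312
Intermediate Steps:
X = 23100
m = 0 (m = (0*(-25))² = 0² = 0)
(m + 44611)/(1/(-39659 - 6144) + X) = (0 + 44611)/(1/(-39659 - 6144) + 23100) = 44611/(1/(-45803) + 23100) = 44611/(-1/45803 + 23100) = 44611/(1058049299/45803) = 44611*(45803/1058049299) = 2043317633/1058049299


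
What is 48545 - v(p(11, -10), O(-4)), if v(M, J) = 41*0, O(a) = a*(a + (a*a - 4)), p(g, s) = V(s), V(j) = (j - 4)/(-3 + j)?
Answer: 48545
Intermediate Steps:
V(j) = (-4 + j)/(-3 + j)
p(g, s) = (-4 + s)/(-3 + s)
O(a) = a*(-4 + a + a**2) (O(a) = a*(a + (a**2 - 4)) = a*(a + (-4 + a**2)) = a*(-4 + a + a**2))
v(M, J) = 0
48545 - v(p(11, -10), O(-4)) = 48545 - 1*0 = 48545 + 0 = 48545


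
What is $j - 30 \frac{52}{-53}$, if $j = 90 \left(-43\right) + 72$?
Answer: $- \frac{199734}{53} \approx -3768.6$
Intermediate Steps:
$j = -3798$ ($j = -3870 + 72 = -3798$)
$j - 30 \frac{52}{-53} = -3798 - 30 \frac{52}{-53} = -3798 - 30 \cdot 52 \left(- \frac{1}{53}\right) = -3798 - - \frac{1560}{53} = -3798 + \frac{1560}{53} = - \frac{199734}{53}$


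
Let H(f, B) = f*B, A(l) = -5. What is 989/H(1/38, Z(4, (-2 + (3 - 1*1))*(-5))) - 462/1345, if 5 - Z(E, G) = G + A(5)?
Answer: 5054317/1345 ≈ 3757.9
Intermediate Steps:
Z(E, G) = 10 - G (Z(E, G) = 5 - (G - 5) = 5 - (-5 + G) = 5 + (5 - G) = 10 - G)
H(f, B) = B*f
989/H(1/38, Z(4, (-2 + (3 - 1*1))*(-5))) - 462/1345 = 989/(((10 - (-2 + (3 - 1*1))*(-5))/38)) - 462/1345 = 989/(((10 - (-2 + (3 - 1))*(-5))*(1/38))) - 462*1/1345 = 989/(((10 - (-2 + 2)*(-5))*(1/38))) - 462/1345 = 989/(((10 - 0*(-5))*(1/38))) - 462/1345 = 989/(((10 - 1*0)*(1/38))) - 462/1345 = 989/(((10 + 0)*(1/38))) - 462/1345 = 989/((10*(1/38))) - 462/1345 = 989/(5/19) - 462/1345 = 989*(19/5) - 462/1345 = 18791/5 - 462/1345 = 5054317/1345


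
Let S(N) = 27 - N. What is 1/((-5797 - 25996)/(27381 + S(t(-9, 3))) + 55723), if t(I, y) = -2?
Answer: 27410/1527335637 ≈ 1.7946e-5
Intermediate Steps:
1/((-5797 - 25996)/(27381 + S(t(-9, 3))) + 55723) = 1/((-5797 - 25996)/(27381 + (27 - 1*(-2))) + 55723) = 1/(-31793/(27381 + (27 + 2)) + 55723) = 1/(-31793/(27381 + 29) + 55723) = 1/(-31793/27410 + 55723) = 1/(1527335637/27410) = 27410/1527335637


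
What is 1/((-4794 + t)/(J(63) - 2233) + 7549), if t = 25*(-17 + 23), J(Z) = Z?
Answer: 1085/8192987 ≈ 0.00013243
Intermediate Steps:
t = 150 (t = 25*6 = 150)
1/((-4794 + t)/(J(63) - 2233) + 7549) = 1/((-4794 + 150)/(63 - 2233) + 7549) = 1/(-4644/(-2170) + 7549) = 1/(-4644*(-1/2170) + 7549) = 1/(2322/1085 + 7549) = 1/(8192987/1085) = 1085/8192987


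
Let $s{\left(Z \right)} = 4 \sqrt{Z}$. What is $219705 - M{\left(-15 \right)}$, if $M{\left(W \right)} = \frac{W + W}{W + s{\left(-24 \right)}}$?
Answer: $\frac{44599965}{203} - \frac{80 i \sqrt{6}}{203} \approx 2.197 \cdot 10^{5} - 0.96532 i$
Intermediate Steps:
$M{\left(W \right)} = \frac{2 W}{W + 8 i \sqrt{6}}$ ($M{\left(W \right)} = \frac{W + W}{W + 4 \sqrt{-24}} = \frac{2 W}{W + 4 \cdot 2 i \sqrt{6}} = \frac{2 W}{W + 8 i \sqrt{6}}$)
$219705 - M{\left(-15 \right)} = 219705 - 2 \left(-15\right) \frac{1}{-15 + 8 i \sqrt{6}} = 219705 - - \frac{30}{-15 + 8 i \sqrt{6}} = 219705 + \frac{30}{-15 + 8 i \sqrt{6}}$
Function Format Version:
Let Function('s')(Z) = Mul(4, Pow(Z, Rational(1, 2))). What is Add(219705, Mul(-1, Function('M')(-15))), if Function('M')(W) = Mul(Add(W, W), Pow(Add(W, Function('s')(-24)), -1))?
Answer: Add(Rational(44599965, 203), Mul(Rational(-80, 203), I, Pow(6, Rational(1, 2)))) ≈ Add(2.1970e+5, Mul(-0.96532, I))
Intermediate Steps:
Function('M')(W) = Mul(2, W, Pow(Add(W, Mul(8, I, Pow(6, Rational(1, 2)))), -1)) (Function('M')(W) = Mul(Add(W, W), Pow(Add(W, Mul(4, Pow(-24, Rational(1, 2)))), -1)) = Mul(Mul(2, W), Pow(Add(W, Mul(4, Mul(2, I, Pow(6, Rational(1, 2))))), -1)) = Mul(Mul(2, W), Pow(Add(W, Mul(8, I, Pow(6, Rational(1, 2)))), -1)) = Mul(2, W, Pow(Add(W, Mul(8, I, Pow(6, Rational(1, 2)))), -1)))
Add(219705, Mul(-1, Function('M')(-15))) = Add(219705, Mul(-1, Mul(2, -15, Pow(Add(-15, Mul(8, I, Pow(6, Rational(1, 2)))), -1)))) = Add(219705, Mul(-1, Mul(-30, Pow(Add(-15, Mul(8, I, Pow(6, Rational(1, 2)))), -1)))) = Add(219705, Mul(30, Pow(Add(-15, Mul(8, I, Pow(6, Rational(1, 2)))), -1)))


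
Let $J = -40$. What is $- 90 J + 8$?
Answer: $3608$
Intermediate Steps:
$- 90 J + 8 = \left(-90\right) \left(-40\right) + 8 = 3600 + 8 = 3608$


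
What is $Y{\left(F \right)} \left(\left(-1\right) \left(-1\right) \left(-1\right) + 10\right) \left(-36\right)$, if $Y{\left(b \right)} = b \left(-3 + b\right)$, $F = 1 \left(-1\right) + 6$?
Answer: $-3240$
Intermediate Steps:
$F = 5$ ($F = -1 + 6 = 5$)
$Y{\left(F \right)} \left(\left(-1\right) \left(-1\right) \left(-1\right) + 10\right) \left(-36\right) = 5 \left(-3 + 5\right) \left(\left(-1\right) \left(-1\right) \left(-1\right) + 10\right) \left(-36\right) = 5 \cdot 2 \left(1 \left(-1\right) + 10\right) \left(-36\right) = 10 \left(-1 + 10\right) \left(-36\right) = 10 \cdot 9 \left(-36\right) = 90 \left(-36\right) = -3240$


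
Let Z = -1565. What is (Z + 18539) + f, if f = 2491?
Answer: 19465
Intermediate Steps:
(Z + 18539) + f = (-1565 + 18539) + 2491 = 16974 + 2491 = 19465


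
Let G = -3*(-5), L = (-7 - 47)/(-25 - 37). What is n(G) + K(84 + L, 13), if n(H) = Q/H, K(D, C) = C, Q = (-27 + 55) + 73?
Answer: 296/15 ≈ 19.733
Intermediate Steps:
L = 27/31 (L = -54/(-62) = -54*(-1/62) = 27/31 ≈ 0.87097)
Q = 101 (Q = 28 + 73 = 101)
G = 15
n(H) = 101/H
n(G) + K(84 + L, 13) = 101/15 + 13 = 296/15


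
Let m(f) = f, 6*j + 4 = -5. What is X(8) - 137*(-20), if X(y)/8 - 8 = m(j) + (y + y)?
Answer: 2920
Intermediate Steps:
j = -3/2 (j = -2/3 + (1/6)*(-5) = -2/3 - 5/6 = -3/2 ≈ -1.5000)
X(y) = 52 + 16*y (X(y) = 64 + 8*(-3/2 + (y + y)) = 64 + 8*(-3/2 + 2*y) = 64 + (-12 + 16*y) = 52 + 16*y)
X(8) - 137*(-20) = (52 + 16*8) - 137*(-20) = (52 + 128) + 2740 = 180 + 2740 = 2920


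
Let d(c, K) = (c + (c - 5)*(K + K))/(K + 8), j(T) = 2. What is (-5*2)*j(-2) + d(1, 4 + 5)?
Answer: -411/17 ≈ -24.176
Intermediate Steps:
d(c, K) = (c + 2*K*(-5 + c))/(8 + K) (d(c, K) = (c + (-5 + c)*(2*K))/(8 + K) = (c + 2*K*(-5 + c))/(8 + K))
(-5*2)*j(-2) + d(1, 4 + 5) = -5*2*2 + (1 - 10*(4 + 5) + 2*(4 + 5)*1)/(8 + (4 + 5)) = -10*2 + (1 - 10*9 + 2*9*1)/(8 + 9) = -20 + (1 - 90 + 18)/17 = -20 + (1/17)*(-71) = -20 - 71/17 = -411/17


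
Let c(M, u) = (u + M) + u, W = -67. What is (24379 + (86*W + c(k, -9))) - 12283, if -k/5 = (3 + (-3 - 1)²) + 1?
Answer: 6216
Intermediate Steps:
k = -100 (k = -5*((3 + (-3 - 1)²) + 1) = -5*((3 + (-4)²) + 1) = -5*((3 + 16) + 1) = -5*(19 + 1) = -5*20 = -100)
c(M, u) = M + 2*u (c(M, u) = (M + u) + u = M + 2*u)
(24379 + (86*W + c(k, -9))) - 12283 = (24379 + (86*(-67) + (-100 + 2*(-9)))) - 12283 = (24379 + (-5762 + (-100 - 18))) - 12283 = (24379 + (-5762 - 118)) - 12283 = (24379 - 5880) - 12283 = 18499 - 12283 = 6216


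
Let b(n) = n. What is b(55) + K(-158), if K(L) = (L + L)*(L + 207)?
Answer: -15429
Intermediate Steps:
K(L) = 2*L*(207 + L) (K(L) = (2*L)*(207 + L) = 2*L*(207 + L))
b(55) + K(-158) = 55 + 2*(-158)*(207 - 158) = 55 + 2*(-158)*49 = 55 - 15484 = -15429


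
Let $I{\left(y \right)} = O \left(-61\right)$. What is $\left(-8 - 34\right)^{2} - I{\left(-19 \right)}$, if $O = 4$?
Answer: $2008$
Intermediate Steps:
$I{\left(y \right)} = -244$ ($I{\left(y \right)} = 4 \left(-61\right) = -244$)
$\left(-8 - 34\right)^{2} - I{\left(-19 \right)} = \left(-8 - 34\right)^{2} - -244 = \left(-42\right)^{2} + 244 = 1764 + 244 = 2008$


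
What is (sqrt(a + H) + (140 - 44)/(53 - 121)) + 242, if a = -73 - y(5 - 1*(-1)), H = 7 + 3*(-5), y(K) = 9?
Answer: 4090/17 + 3*I*sqrt(10) ≈ 240.59 + 9.4868*I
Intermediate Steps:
H = -8 (H = 7 - 15 = -8)
a = -82 (a = -73 - 1*9 = -73 - 9 = -82)
(sqrt(a + H) + (140 - 44)/(53 - 121)) + 242 = (sqrt(-82 - 8) + (140 - 44)/(53 - 121)) + 242 = (sqrt(-90) + 96/(-68)) + 242 = (3*I*sqrt(10) + 96*(-1/68)) + 242 = (3*I*sqrt(10) - 24/17) + 242 = (-24/17 + 3*I*sqrt(10)) + 242 = 4090/17 + 3*I*sqrt(10)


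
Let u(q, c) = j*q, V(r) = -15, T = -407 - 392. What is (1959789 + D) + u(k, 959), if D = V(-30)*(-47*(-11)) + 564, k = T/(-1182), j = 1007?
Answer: 2308775429/1182 ≈ 1.9533e+6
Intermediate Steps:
T = -799
k = 799/1182 (k = -799/(-1182) = -799*(-1/1182) = 799/1182 ≈ 0.67597)
u(q, c) = 1007*q
D = -7191 (D = -(-705)*(-11) + 564 = -15*517 + 564 = -7755 + 564 = -7191)
(1959789 + D) + u(k, 959) = (1959789 - 7191) + 1007*(799/1182) = 1952598 + 804593/1182 = 2308775429/1182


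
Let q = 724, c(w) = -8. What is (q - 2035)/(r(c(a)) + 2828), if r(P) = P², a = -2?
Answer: -437/964 ≈ -0.45332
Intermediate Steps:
(q - 2035)/(r(c(a)) + 2828) = (724 - 2035)/((-8)² + 2828) = -1311/(64 + 2828) = -1311/2892 = -1311*1/2892 = -437/964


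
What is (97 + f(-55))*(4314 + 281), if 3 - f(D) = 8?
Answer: 422740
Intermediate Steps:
f(D) = -5 (f(D) = 3 - 1*8 = 3 - 8 = -5)
(97 + f(-55))*(4314 + 281) = (97 - 5)*(4314 + 281) = 92*4595 = 422740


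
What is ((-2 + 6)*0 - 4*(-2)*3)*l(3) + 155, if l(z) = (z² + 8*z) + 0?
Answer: 947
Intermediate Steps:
l(z) = z² + 8*z
((-2 + 6)*0 - 4*(-2)*3)*l(3) + 155 = ((-2 + 6)*0 - 4*(-2)*3)*(3*(8 + 3)) + 155 = (4*0 + 8*3)*(3*11) + 155 = (0 + 24)*33 + 155 = 24*33 + 155 = 792 + 155 = 947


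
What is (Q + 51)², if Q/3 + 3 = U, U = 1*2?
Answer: 2304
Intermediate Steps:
U = 2
Q = -3 (Q = -9 + 3*2 = -9 + 6 = -3)
(Q + 51)² = (-3 + 51)² = 48² = 2304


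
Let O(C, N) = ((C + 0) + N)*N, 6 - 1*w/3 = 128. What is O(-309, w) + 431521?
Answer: 678571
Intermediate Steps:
w = -366 (w = 18 - 3*128 = 18 - 384 = -366)
O(C, N) = N*(C + N) (O(C, N) = (C + N)*N = N*(C + N))
O(-309, w) + 431521 = -366*(-309 - 366) + 431521 = -366*(-675) + 431521 = 247050 + 431521 = 678571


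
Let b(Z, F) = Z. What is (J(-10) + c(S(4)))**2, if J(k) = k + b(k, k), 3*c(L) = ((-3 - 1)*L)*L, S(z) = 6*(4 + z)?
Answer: 9560464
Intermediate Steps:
S(z) = 24 + 6*z
c(L) = -4*L**2/3 (c(L) = (((-3 - 1)*L)*L)/3 = ((-4*L)*L)/3 = (-4*L**2)/3 = -4*L**2/3)
J(k) = 2*k (J(k) = k + k = 2*k)
(J(-10) + c(S(4)))**2 = (2*(-10) - 4*(24 + 6*4)**2/3)**2 = (-20 - 4*(24 + 24)**2/3)**2 = (-20 - 4/3*48**2)**2 = (-20 - 4/3*2304)**2 = (-20 - 3072)**2 = (-3092)**2 = 9560464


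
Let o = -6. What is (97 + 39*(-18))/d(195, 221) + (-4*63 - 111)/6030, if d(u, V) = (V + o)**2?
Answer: -272371/3716490 ≈ -0.073287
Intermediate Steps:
d(u, V) = (-6 + V)**2 (d(u, V) = (V - 6)**2 = (-6 + V)**2)
(97 + 39*(-18))/d(195, 221) + (-4*63 - 111)/6030 = (97 + 39*(-18))/((-6 + 221)**2) + (-4*63 - 111)/6030 = (97 - 702)/(215**2) + (-252 - 111)*(1/6030) = -605/46225 - 363*1/6030 = -605*1/46225 - 121/2010 = -121/9245 - 121/2010 = -272371/3716490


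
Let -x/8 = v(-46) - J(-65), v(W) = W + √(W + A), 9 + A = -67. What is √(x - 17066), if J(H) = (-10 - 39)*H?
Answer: √(8782 - 8*I*√122) ≈ 93.714 - 0.4715*I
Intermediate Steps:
A = -76 (A = -9 - 67 = -76)
J(H) = -49*H
v(W) = W + √(-76 + W) (v(W) = W + √(W - 76) = W + √(-76 + W))
x = 25848 - 8*I*√122 (x = -8*((-46 + √(-76 - 46)) - (-49)*(-65)) = -8*((-46 + √(-122)) - 1*3185) = -8*((-46 + I*√122) - 3185) = -8*(-3231 + I*√122) = 25848 - 8*I*√122 ≈ 25848.0 - 88.363*I)
√(x - 17066) = √((25848 - 8*I*√122) - 17066) = √(8782 - 8*I*√122)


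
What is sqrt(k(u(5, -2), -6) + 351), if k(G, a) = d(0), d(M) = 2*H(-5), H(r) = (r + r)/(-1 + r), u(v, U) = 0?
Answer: sqrt(3189)/3 ≈ 18.824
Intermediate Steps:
H(r) = 2*r/(-1 + r) (H(r) = (2*r)/(-1 + r) = 2*r/(-1 + r))
d(M) = 10/3 (d(M) = 2*(2*(-5)/(-1 - 5)) = 2*(2*(-5)/(-6)) = 2*(2*(-5)*(-1/6)) = 2*(5/3) = 10/3)
k(G, a) = 10/3
sqrt(k(u(5, -2), -6) + 351) = sqrt(10/3 + 351) = sqrt(1063/3) = sqrt(3189)/3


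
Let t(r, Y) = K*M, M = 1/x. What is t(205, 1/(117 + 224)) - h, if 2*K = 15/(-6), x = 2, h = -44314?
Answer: 354507/8 ≈ 44313.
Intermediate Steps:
K = -5/4 (K = (15/(-6))/2 = (15*(-⅙))/2 = (½)*(-5/2) = -5/4 ≈ -1.2500)
M = ½ (M = 1/2 = ½ ≈ 0.50000)
t(r, Y) = -5/8 (t(r, Y) = -5/4*½ = -5/8)
t(205, 1/(117 + 224)) - h = -5/8 - 1*(-44314) = -5/8 + 44314 = 354507/8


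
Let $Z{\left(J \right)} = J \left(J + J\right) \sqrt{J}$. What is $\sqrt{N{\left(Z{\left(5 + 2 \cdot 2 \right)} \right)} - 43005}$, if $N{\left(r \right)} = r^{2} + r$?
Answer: $\sqrt{193677} \approx 440.09$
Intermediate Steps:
$Z{\left(J \right)} = 2 J^{\frac{5}{2}}$ ($Z{\left(J \right)} = J 2 J \sqrt{J} = 2 J^{2} \sqrt{J} = 2 J^{\frac{5}{2}}$)
$N{\left(r \right)} = r + r^{2}$
$\sqrt{N{\left(Z{\left(5 + 2 \cdot 2 \right)} \right)} - 43005} = \sqrt{2 \left(5 + 2 \cdot 2\right)^{\frac{5}{2}} \left(1 + 2 \left(5 + 2 \cdot 2\right)^{\frac{5}{2}}\right) - 43005} = \sqrt{2 \left(5 + 4\right)^{\frac{5}{2}} \left(1 + 2 \left(5 + 4\right)^{\frac{5}{2}}\right) - 43005} = \sqrt{2 \cdot 9^{\frac{5}{2}} \left(1 + 2 \cdot 9^{\frac{5}{2}}\right) - 43005} = \sqrt{2 \cdot 243 \left(1 + 2 \cdot 243\right) - 43005} = \sqrt{486 \left(1 + 486\right) - 43005} = \sqrt{486 \cdot 487 - 43005} = \sqrt{236682 - 43005} = \sqrt{193677}$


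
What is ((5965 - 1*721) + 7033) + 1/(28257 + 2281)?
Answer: 374915027/30538 ≈ 12277.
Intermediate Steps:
((5965 - 1*721) + 7033) + 1/(28257 + 2281) = ((5965 - 721) + 7033) + 1/30538 = (5244 + 7033) + 1/30538 = 12277 + 1/30538 = 374915027/30538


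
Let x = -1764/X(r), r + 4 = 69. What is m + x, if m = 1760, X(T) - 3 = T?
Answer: 29479/17 ≈ 1734.1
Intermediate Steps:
r = 65 (r = -4 + 69 = 65)
X(T) = 3 + T
x = -441/17 (x = -1764/(3 + 65) = -1764/68 = -1764*1/68 = -441/17 ≈ -25.941)
m + x = 1760 - 441/17 = 29479/17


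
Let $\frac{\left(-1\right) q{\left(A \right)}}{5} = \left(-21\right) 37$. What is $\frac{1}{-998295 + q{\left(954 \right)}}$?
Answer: $- \frac{1}{994410} \approx -1.0056 \cdot 10^{-6}$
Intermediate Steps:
$q{\left(A \right)} = 3885$ ($q{\left(A \right)} = - 5 \left(\left(-21\right) 37\right) = \left(-5\right) \left(-777\right) = 3885$)
$\frac{1}{-998295 + q{\left(954 \right)}} = \frac{1}{-998295 + 3885} = \frac{1}{-994410} = - \frac{1}{994410}$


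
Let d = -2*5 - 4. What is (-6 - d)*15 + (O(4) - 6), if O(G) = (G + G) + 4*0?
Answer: 122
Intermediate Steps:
d = -14 (d = -10 - 4 = -14)
O(G) = 2*G (O(G) = 2*G + 0 = 2*G)
(-6 - d)*15 + (O(4) - 6) = (-6 - 1*(-14))*15 + (2*4 - 6) = (-6 + 14)*15 + (8 - 6) = 8*15 + 2 = 120 + 2 = 122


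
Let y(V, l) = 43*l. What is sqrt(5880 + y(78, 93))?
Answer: sqrt(9879) ≈ 99.393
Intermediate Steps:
sqrt(5880 + y(78, 93)) = sqrt(5880 + 43*93) = sqrt(5880 + 3999) = sqrt(9879)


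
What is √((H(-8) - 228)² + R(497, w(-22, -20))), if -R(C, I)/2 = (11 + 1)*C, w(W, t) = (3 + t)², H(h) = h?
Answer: 2*√10942 ≈ 209.21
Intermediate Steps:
R(C, I) = -24*C (R(C, I) = -2*(11 + 1)*C = -24*C)
√((H(-8) - 228)² + R(497, w(-22, -20))) = √((-8 - 228)² - 24*497) = √((-236)² - 11928) = √(55696 - 11928) = √43768 = 2*√10942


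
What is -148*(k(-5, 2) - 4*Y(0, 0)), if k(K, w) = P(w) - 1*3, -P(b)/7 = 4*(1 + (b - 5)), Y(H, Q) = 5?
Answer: -4884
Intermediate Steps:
P(b) = 112 - 28*b (P(b) = -28*(1 + (b - 5)) = -28*(1 + (-5 + b)) = -28*(-4 + b) = -7*(-16 + 4*b) = 112 - 28*b)
k(K, w) = 109 - 28*w (k(K, w) = (112 - 28*w) - 1*3 = (112 - 28*w) - 3 = 109 - 28*w)
-148*(k(-5, 2) - 4*Y(0, 0)) = -148*((109 - 28*2) - 4*5) = -148*((109 - 56) - 20) = -148*(53 - 20) = -148*33 = -4884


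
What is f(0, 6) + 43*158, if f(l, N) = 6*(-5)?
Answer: 6764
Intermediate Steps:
f(l, N) = -30
f(0, 6) + 43*158 = -30 + 43*158 = -30 + 6794 = 6764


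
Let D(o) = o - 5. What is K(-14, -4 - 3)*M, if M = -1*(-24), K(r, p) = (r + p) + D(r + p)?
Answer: -1128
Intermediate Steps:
D(o) = -5 + o
K(r, p) = -5 + 2*p + 2*r (K(r, p) = (r + p) + (-5 + (r + p)) = (p + r) + (-5 + (p + r)) = (p + r) + (-5 + p + r) = -5 + 2*p + 2*r)
M = 24
K(-14, -4 - 3)*M = (-5 + 2*(-4 - 3) + 2*(-14))*24 = (-5 + 2*(-7) - 28)*24 = (-5 - 14 - 28)*24 = -47*24 = -1128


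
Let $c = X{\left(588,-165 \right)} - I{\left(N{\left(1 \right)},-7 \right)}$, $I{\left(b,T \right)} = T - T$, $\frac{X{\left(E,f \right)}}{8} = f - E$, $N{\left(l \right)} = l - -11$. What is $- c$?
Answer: $6024$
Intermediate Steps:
$N{\left(l \right)} = 11 + l$ ($N{\left(l \right)} = l + 11 = 11 + l$)
$X{\left(E,f \right)} = - 8 E + 8 f$ ($X{\left(E,f \right)} = 8 \left(f - E\right) = - 8 E + 8 f$)
$I{\left(b,T \right)} = 0$
$c = -6024$ ($c = \left(\left(-8\right) 588 + 8 \left(-165\right)\right) - 0 = \left(-4704 - 1320\right) + 0 = -6024 + 0 = -6024$)
$- c = \left(-1\right) \left(-6024\right) = 6024$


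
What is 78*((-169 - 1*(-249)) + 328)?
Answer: 31824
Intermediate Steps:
78*((-169 - 1*(-249)) + 328) = 78*((-169 + 249) + 328) = 78*(80 + 328) = 78*408 = 31824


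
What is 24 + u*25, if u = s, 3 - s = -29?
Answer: 824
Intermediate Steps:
s = 32 (s = 3 - 1*(-29) = 3 + 29 = 32)
u = 32
24 + u*25 = 24 + 32*25 = 24 + 800 = 824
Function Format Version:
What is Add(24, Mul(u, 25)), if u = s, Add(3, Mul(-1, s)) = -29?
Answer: 824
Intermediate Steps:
s = 32 (s = Add(3, Mul(-1, -29)) = Add(3, 29) = 32)
u = 32
Add(24, Mul(u, 25)) = Add(24, Mul(32, 25)) = Add(24, 800) = 824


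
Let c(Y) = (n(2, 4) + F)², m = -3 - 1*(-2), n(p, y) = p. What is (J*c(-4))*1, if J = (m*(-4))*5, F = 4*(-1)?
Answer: 80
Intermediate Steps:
m = -1 (m = -3 + 2 = -1)
F = -4
c(Y) = 4 (c(Y) = (2 - 4)² = (-2)² = 4)
J = 20 (J = -1*(-4)*5 = 4*5 = 20)
(J*c(-4))*1 = (20*4)*1 = 80*1 = 80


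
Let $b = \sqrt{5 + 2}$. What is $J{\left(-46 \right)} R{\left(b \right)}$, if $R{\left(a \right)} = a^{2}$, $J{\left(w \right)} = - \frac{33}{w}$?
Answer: $\frac{231}{46} \approx 5.0217$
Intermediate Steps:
$b = \sqrt{7} \approx 2.6458$
$J{\left(-46 \right)} R{\left(b \right)} = - \frac{33}{-46} \left(\sqrt{7}\right)^{2} = \left(-33\right) \left(- \frac{1}{46}\right) 7 = \frac{33}{46} \cdot 7 = \frac{231}{46}$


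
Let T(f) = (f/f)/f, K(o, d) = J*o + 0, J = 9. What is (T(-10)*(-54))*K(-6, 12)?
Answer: -1458/5 ≈ -291.60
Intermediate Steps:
K(o, d) = 9*o (K(o, d) = 9*o + 0 = 9*o)
T(f) = 1/f
(T(-10)*(-54))*K(-6, 12) = (-54/(-10))*(9*(-6)) = -⅒*(-54)*(-54) = (27/5)*(-54) = -1458/5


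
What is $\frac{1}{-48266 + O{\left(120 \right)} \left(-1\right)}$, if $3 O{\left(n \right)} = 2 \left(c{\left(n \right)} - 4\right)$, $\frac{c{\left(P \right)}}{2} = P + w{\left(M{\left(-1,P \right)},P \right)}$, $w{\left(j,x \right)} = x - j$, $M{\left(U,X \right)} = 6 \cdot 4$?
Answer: $- \frac{3}{145654} \approx -2.0597 \cdot 10^{-5}$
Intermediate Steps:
$M{\left(U,X \right)} = 24$
$c{\left(P \right)} = -48 + 4 P$ ($c{\left(P \right)} = 2 \left(P + \left(P - 24\right)\right) = 2 \left(P + \left(-24 + P\right)\right) = 2 \left(-24 + 2 P\right) = -48 + 4 P$)
$O{\left(n \right)} = - \frac{104}{3} + \frac{8 n}{3}$ ($O{\left(n \right)} = \frac{2 \left(\left(-48 + 4 n\right) - 4\right)}{3} = \frac{2 \left(-52 + 4 n\right)}{3} = \frac{-104 + 8 n}{3} = - \frac{104}{3} + \frac{8 n}{3}$)
$\frac{1}{-48266 + O{\left(120 \right)} \left(-1\right)} = \frac{1}{-48266 + \left(- \frac{104}{3} + \frac{8}{3} \cdot 120\right) \left(-1\right)} = \frac{1}{-48266 + \left(- \frac{104}{3} + 320\right) \left(-1\right)} = \frac{1}{-48266 + \frac{856}{3} \left(-1\right)} = \frac{1}{-48266 - \frac{856}{3}} = \frac{1}{- \frac{145654}{3}} = - \frac{3}{145654}$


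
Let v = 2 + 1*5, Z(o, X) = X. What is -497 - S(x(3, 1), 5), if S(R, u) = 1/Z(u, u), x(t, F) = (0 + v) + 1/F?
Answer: -2486/5 ≈ -497.20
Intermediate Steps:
v = 7 (v = 2 + 5 = 7)
x(t, F) = 7 + 1/F (x(t, F) = (0 + 7) + 1/F = 7 + 1/F)
S(R, u) = 1/u
-497 - S(x(3, 1), 5) = -497 - 1/5 = -2486/5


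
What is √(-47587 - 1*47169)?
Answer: 2*I*√23689 ≈ 307.82*I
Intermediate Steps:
√(-47587 - 1*47169) = √(-47587 - 47169) = √(-94756) = 2*I*√23689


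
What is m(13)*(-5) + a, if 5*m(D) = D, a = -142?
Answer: -155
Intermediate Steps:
m(D) = D/5
m(13)*(-5) + a = ((1/5)*13)*(-5) - 142 = (13/5)*(-5) - 142 = -13 - 142 = -155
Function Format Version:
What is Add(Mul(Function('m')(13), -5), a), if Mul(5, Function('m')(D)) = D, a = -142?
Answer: -155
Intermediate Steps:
Function('m')(D) = Mul(Rational(1, 5), D)
Add(Mul(Function('m')(13), -5), a) = Add(Mul(Mul(Rational(1, 5), 13), -5), -142) = Add(Mul(Rational(13, 5), -5), -142) = Add(-13, -142) = -155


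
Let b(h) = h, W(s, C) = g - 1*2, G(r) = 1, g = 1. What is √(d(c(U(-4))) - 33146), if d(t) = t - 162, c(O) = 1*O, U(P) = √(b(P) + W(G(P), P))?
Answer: √(-33308 + I*√5) ≈ 0.0061 + 182.5*I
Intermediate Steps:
W(s, C) = -1 (W(s, C) = 1 - 1*2 = 1 - 2 = -1)
U(P) = √(-1 + P) (U(P) = √(P - 1) = √(-1 + P))
c(O) = O
d(t) = -162 + t
√(d(c(U(-4))) - 33146) = √((-162 + √(-1 - 4)) - 33146) = √((-162 + √(-5)) - 33146) = √((-162 + I*√5) - 33146) = √(-33308 + I*√5)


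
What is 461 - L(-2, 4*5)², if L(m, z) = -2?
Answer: 457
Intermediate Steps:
461 - L(-2, 4*5)² = 461 - 1*(-2)² = 461 - 1*4 = 461 - 4 = 457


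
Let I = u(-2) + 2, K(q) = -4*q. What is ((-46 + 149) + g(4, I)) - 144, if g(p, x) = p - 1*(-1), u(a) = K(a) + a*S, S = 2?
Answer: -36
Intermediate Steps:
u(a) = -2*a (u(a) = -4*a + a*2 = -4*a + 2*a = -2*a)
I = 6 (I = -2*(-2) + 2 = 4 + 2 = 6)
g(p, x) = 1 + p (g(p, x) = p + 1 = 1 + p)
((-46 + 149) + g(4, I)) - 144 = ((-46 + 149) + (1 + 4)) - 144 = (103 + 5) - 144 = 108 - 144 = -36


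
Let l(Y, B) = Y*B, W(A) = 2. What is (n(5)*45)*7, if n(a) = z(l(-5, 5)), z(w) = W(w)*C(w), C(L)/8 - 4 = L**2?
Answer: 3170160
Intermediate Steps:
l(Y, B) = B*Y
C(L) = 32 + 8*L**2
z(w) = 64 + 16*w**2 (z(w) = 2*(32 + 8*w**2) = 64 + 16*w**2)
n(a) = 10064 (n(a) = 64 + 16*(5*(-5))**2 = 64 + 16*(-25)**2 = 64 + 16*625 = 64 + 10000 = 10064)
(n(5)*45)*7 = (10064*45)*7 = 452880*7 = 3170160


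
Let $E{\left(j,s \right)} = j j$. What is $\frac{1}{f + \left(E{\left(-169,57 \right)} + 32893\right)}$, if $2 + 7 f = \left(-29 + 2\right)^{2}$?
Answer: $\frac{7}{430905} \approx 1.6245 \cdot 10^{-5}$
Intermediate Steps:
$E{\left(j,s \right)} = j^{2}$
$f = \frac{727}{7}$ ($f = - \frac{2}{7} + \frac{\left(-29 + 2\right)^{2}}{7} = - \frac{2}{7} + \frac{\left(-27\right)^{2}}{7} = - \frac{2}{7} + \frac{1}{7} \cdot 729 = - \frac{2}{7} + \frac{729}{7} = \frac{727}{7} \approx 103.86$)
$\frac{1}{f + \left(E{\left(-169,57 \right)} + 32893\right)} = \frac{1}{\frac{727}{7} + \left(\left(-169\right)^{2} + 32893\right)} = \frac{1}{\frac{727}{7} + \left(28561 + 32893\right)} = \frac{1}{\frac{727}{7} + 61454} = \frac{1}{\frac{430905}{7}} = \frac{7}{430905}$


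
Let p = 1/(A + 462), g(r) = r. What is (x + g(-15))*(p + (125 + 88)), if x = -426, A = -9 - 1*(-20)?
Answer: -44430750/473 ≈ -93934.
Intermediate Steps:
A = 11 (A = -9 + 20 = 11)
p = 1/473 (p = 1/(11 + 462) = 1/473 ≈ 0.0021142)
(x + g(-15))*(p + (125 + 88)) = (-426 - 15)*(1/473 + (125 + 88)) = -441*(1/473 + 213) = -441*100750/473 = -44430750/473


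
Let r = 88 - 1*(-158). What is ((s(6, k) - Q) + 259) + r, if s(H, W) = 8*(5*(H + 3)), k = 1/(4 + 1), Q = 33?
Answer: 832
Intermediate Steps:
r = 246 (r = 88 + 158 = 246)
k = ⅕ (k = 1/5 = ⅕ ≈ 0.20000)
s(H, W) = 120 + 40*H (s(H, W) = 8*(5*(3 + H)) = 8*(15 + 5*H) = 120 + 40*H)
((s(6, k) - Q) + 259) + r = (((120 + 40*6) - 1*33) + 259) + 246 = (((120 + 240) - 33) + 259) + 246 = ((360 - 33) + 259) + 246 = (327 + 259) + 246 = 586 + 246 = 832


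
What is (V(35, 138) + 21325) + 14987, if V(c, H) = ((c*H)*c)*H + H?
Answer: 23365350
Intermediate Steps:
V(c, H) = H + H²*c² (V(c, H) = ((H*c)*c)*H + H = (H*c²)*H + H = H²*c² + H = H + H²*c²)
(V(35, 138) + 21325) + 14987 = (138*(1 + 138*35²) + 21325) + 14987 = (138*(1 + 138*1225) + 21325) + 14987 = (138*(1 + 169050) + 21325) + 14987 = (138*169051 + 21325) + 14987 = (23329038 + 21325) + 14987 = 23350363 + 14987 = 23365350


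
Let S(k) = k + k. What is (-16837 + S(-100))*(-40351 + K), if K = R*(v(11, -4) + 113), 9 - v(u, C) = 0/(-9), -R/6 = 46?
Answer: 1261129851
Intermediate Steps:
R = -276 (R = -6*46 = -276)
v(u, C) = 9 (v(u, C) = 9 - 0/(-9) = 9 - 0*(-1)/9 = 9 - 1*0 = 9 + 0 = 9)
S(k) = 2*k
K = -33672 (K = -276*(9 + 113) = -276*122 = -33672)
(-16837 + S(-100))*(-40351 + K) = (-16837 + 2*(-100))*(-40351 - 33672) = (-16837 - 200)*(-74023) = -17037*(-74023) = 1261129851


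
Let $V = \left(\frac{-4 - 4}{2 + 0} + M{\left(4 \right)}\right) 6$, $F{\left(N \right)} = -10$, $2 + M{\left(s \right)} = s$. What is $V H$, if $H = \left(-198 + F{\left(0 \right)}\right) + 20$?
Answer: $2256$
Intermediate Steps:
$M{\left(s \right)} = -2 + s$
$H = -188$ ($H = \left(-198 - 10\right) + 20 = -208 + 20 = -188$)
$V = -12$ ($V = \left(\frac{-4 - 4}{2 + 0} + \left(-2 + 4\right)\right) 6 = \left(- \frac{8}{2} + 2\right) 6 = \left(\left(-8\right) \frac{1}{2} + 2\right) 6 = \left(-4 + 2\right) 6 = \left(-2\right) 6 = -12$)
$V H = \left(-12\right) \left(-188\right) = 2256$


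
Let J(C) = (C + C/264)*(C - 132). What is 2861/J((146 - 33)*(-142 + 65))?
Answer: 68664/1851529295 ≈ 3.7085e-5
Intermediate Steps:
J(C) = 265*C*(-132 + C)/264 (J(C) = (C + C*(1/264))*(-132 + C) = (C + C/264)*(-132 + C) = (265*C/264)*(-132 + C) = 265*C*(-132 + C)/264)
2861/J((146 - 33)*(-142 + 65)) = 2861/((265*((146 - 33)*(-142 + 65))*(-132 + (146 - 33)*(-142 + 65))/264)) = 2861/((265*(113*(-77))*(-132 + 113*(-77))/264)) = 2861/(((265/264)*(-8701)*(-132 - 8701))) = 2861/(((265/264)*(-8701)*(-8833))) = 2861/(1851529295/24) = 2861*(24/1851529295) = 68664/1851529295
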